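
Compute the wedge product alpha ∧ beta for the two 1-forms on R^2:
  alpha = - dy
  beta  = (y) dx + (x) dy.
alpha ∧ beta = (y) dx ∧ dy

Distribute the wedge, using dx_i ∧ dx_j = -dx_j ∧ dx_i and dx_i ∧ dx_i = 0. For each pair (i, j) with i < j, the coefficient of dx_i ∧ dx_j in alpha ∧ beta is (alpha_i * beta_j - alpha_j * beta_i). Collecting: alpha ∧ beta = (y) dx ∧ dy.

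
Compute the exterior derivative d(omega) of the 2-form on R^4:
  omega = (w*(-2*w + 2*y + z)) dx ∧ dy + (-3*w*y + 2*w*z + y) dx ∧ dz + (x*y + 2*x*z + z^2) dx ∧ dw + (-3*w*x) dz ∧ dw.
d(omega) = (4*w - 1) dx ∧ dy ∧ dz + (-4*w - x + 2*y + z) dx ∧ dy ∧ dw + (-3*w - 2*x - 3*y) dx ∧ dz ∧ dw

For a 2-form omega = sum_{i<j} g_{ij} dx_i ∧ dx_j, the exterior derivative is
  d(omega) = sum_{i<j} d(g_{ij}) ∧ dx_i ∧ dx_j = sum_{i<j, k} (∂g_{ij}/∂x_k) dx_k ∧ dx_i ∧ dx_j.
Expand each term, using dx_k ∧ dx_i ∧ dx_j = sgn(permutation) dx_{(a)} ∧ dx_{(b)} ∧ dx_{(c)} with (a < b < c) sorted:
  d(w*(-2*w + 2*y + z)) includes (∂/∂z)(w*(-2*w + 2*y + z)) dz = (w) dz, which multiplied by dx ∧ dy gives (w) dx ∧ dy ∧ dz
  d(w*(-2*w + 2*y + z)) includes (∂/∂w)(w*(-2*w + 2*y + z)) dw = (-4*w + 2*y + z) dw, which multiplied by dx ∧ dy gives (-4*w + 2*y + z) dx ∧ dy ∧ dw
  d(-3*w*y + 2*w*z + y) includes (∂/∂y)(-3*w*y + 2*w*z + y) dy = (1 - 3*w) dy, which multiplied by dx ∧ dz gives (3*w - 1) dx ∧ dy ∧ dz
  d(-3*w*y + 2*w*z + y) includes (∂/∂w)(-3*w*y + 2*w*z + y) dw = (-3*y + 2*z) dw, which multiplied by dx ∧ dz gives (-3*y + 2*z) dx ∧ dz ∧ dw
  d(x*y + 2*x*z + z^2) includes (∂/∂y)(x*y + 2*x*z + z^2) dy = (x) dy, which multiplied by dx ∧ dw gives (-x) dx ∧ dy ∧ dw
  d(x*y + 2*x*z + z^2) includes (∂/∂z)(x*y + 2*x*z + z^2) dz = (2*x + 2*z) dz, which multiplied by dx ∧ dw gives (-2*x - 2*z) dx ∧ dz ∧ dw
  d(-3*w*x) includes (∂/∂x)(-3*w*x) dx = (-3*w) dx, which multiplied by dz ∧ dw gives (-3*w) dx ∧ dz ∧ dw
Collecting like 3-forms: d(omega) = (4*w - 1) dx ∧ dy ∧ dz + (-4*w - x + 2*y + z) dx ∧ dy ∧ dw + (-3*w - 2*x - 3*y) dx ∧ dz ∧ dw.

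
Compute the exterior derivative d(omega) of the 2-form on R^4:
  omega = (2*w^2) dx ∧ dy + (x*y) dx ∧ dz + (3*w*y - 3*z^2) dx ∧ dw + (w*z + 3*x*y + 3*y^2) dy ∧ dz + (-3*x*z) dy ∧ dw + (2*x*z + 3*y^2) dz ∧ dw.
d(omega) = (w - 3*z) dx ∧ dy ∧ dw + (-x + 3*y) dx ∧ dy ∧ dz + (8*z) dx ∧ dz ∧ dw + (3*x + 6*y + z) dy ∧ dz ∧ dw

For a 2-form omega = sum_{i<j} g_{ij} dx_i ∧ dx_j, the exterior derivative is
  d(omega) = sum_{i<j} d(g_{ij}) ∧ dx_i ∧ dx_j = sum_{i<j, k} (∂g_{ij}/∂x_k) dx_k ∧ dx_i ∧ dx_j.
Expand each term, using dx_k ∧ dx_i ∧ dx_j = sgn(permutation) dx_{(a)} ∧ dx_{(b)} ∧ dx_{(c)} with (a < b < c) sorted:
  d(2*w^2) includes (∂/∂w)(2*w^2) dw = (4*w) dw, which multiplied by dx ∧ dy gives (4*w) dx ∧ dy ∧ dw
  d(x*y) includes (∂/∂y)(x*y) dy = (x) dy, which multiplied by dx ∧ dz gives (-x) dx ∧ dy ∧ dz
  d(3*w*y - 3*z^2) includes (∂/∂y)(3*w*y - 3*z^2) dy = (3*w) dy, which multiplied by dx ∧ dw gives (-3*w) dx ∧ dy ∧ dw
  d(3*w*y - 3*z^2) includes (∂/∂z)(3*w*y - 3*z^2) dz = (-6*z) dz, which multiplied by dx ∧ dw gives (6*z) dx ∧ dz ∧ dw
  d(w*z + 3*x*y + 3*y^2) includes (∂/∂x)(w*z + 3*x*y + 3*y^2) dx = (3*y) dx, which multiplied by dy ∧ dz gives (3*y) dx ∧ dy ∧ dz
  d(w*z + 3*x*y + 3*y^2) includes (∂/∂w)(w*z + 3*x*y + 3*y^2) dw = (z) dw, which multiplied by dy ∧ dz gives (z) dy ∧ dz ∧ dw
  d(-3*x*z) includes (∂/∂x)(-3*x*z) dx = (-3*z) dx, which multiplied by dy ∧ dw gives (-3*z) dx ∧ dy ∧ dw
  d(-3*x*z) includes (∂/∂z)(-3*x*z) dz = (-3*x) dz, which multiplied by dy ∧ dw gives (3*x) dy ∧ dz ∧ dw
  d(2*x*z + 3*y^2) includes (∂/∂x)(2*x*z + 3*y^2) dx = (2*z) dx, which multiplied by dz ∧ dw gives (2*z) dx ∧ dz ∧ dw
  d(2*x*z + 3*y^2) includes (∂/∂y)(2*x*z + 3*y^2) dy = (6*y) dy, which multiplied by dz ∧ dw gives (6*y) dy ∧ dz ∧ dw
Collecting like 3-forms: d(omega) = (w - 3*z) dx ∧ dy ∧ dw + (-x + 3*y) dx ∧ dy ∧ dz + (8*z) dx ∧ dz ∧ dw + (3*x + 6*y + z) dy ∧ dz ∧ dw.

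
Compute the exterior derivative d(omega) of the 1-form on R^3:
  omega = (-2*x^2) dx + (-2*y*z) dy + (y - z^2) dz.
d(omega) = (2*y + 1) dy ∧ dz

For a 1-form omega = sum_i f_i dx_i, the exterior derivative is
  d(omega) = sum_{i < j} (∂f_j/∂x_i - ∂f_i/∂x_j) dx_i ∧ dx_j.
  coefficient of dy ∧ dz: ∂f_3/∂y - ∂f_2/∂z = ∂(y - z^2)/∂y - ∂(-2*y*z)/∂z = 2*y + 1
Assembling: d(omega) = (2*y + 1) dy ∧ dz.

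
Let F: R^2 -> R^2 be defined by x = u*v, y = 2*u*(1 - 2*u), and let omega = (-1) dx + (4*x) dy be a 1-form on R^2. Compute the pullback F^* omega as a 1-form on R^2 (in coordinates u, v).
F^* omega = (v*(-32*u^2 + 8*u - 1)) du + (-u) dv

Using F^*(f dg) = (f ∘ F) d(g ∘ F), substitute each coordinate x_i by F_i(u, v) in f_i, and replace dx_i by d F_i = (∂F_i/∂u) du + (∂F_i/∂v) dv.
  For the x component: f_1(F) = -1; d F_1 = (v) du + (u) dv
  For the y component: f_2(F) = 4*u*v; d F_2 = (2 - 8*u) du + (0) dv
Combining and collecting du, dv coefficients:
  coeff of du: v*(-32*u^2 + 8*u - 1)
  coeff of dv: -u
F^* omega = (v*(-32*u^2 + 8*u - 1)) du + (-u) dv.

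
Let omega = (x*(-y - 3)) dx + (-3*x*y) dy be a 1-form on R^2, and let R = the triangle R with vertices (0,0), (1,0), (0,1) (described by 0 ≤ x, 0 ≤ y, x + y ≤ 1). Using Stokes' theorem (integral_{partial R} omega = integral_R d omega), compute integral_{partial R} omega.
integral_(partial R) omega = -1/3

Stokes: integral_partial_R omega = integral_R d omega with d omega = (∂Q/∂x - ∂P/∂y) dx ∧ dy.
  ∂Q/∂x = -3*y
  ∂P/∂y = -x
  integrand = ∂Q/∂x - ∂P/∂y = x - 3*y.
Integrating over R: integral_0^1 integral_0^{1-x} (x - 3*y) dy dx = -1/3.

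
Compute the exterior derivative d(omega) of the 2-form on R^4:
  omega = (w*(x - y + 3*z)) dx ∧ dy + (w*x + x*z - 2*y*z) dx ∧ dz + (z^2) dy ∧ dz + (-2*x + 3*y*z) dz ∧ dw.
d(omega) = (3*w + 2*z) dx ∧ dy ∧ dz + (x - y + 3*z) dx ∧ dy ∧ dw + (x - 2) dx ∧ dz ∧ dw + (3*z) dy ∧ dz ∧ dw

For a 2-form omega = sum_{i<j} g_{ij} dx_i ∧ dx_j, the exterior derivative is
  d(omega) = sum_{i<j} d(g_{ij}) ∧ dx_i ∧ dx_j = sum_{i<j, k} (∂g_{ij}/∂x_k) dx_k ∧ dx_i ∧ dx_j.
Expand each term, using dx_k ∧ dx_i ∧ dx_j = sgn(permutation) dx_{(a)} ∧ dx_{(b)} ∧ dx_{(c)} with (a < b < c) sorted:
  d(w*(x - y + 3*z)) includes (∂/∂z)(w*(x - y + 3*z)) dz = (3*w) dz, which multiplied by dx ∧ dy gives (3*w) dx ∧ dy ∧ dz
  d(w*(x - y + 3*z)) includes (∂/∂w)(w*(x - y + 3*z)) dw = (x - y + 3*z) dw, which multiplied by dx ∧ dy gives (x - y + 3*z) dx ∧ dy ∧ dw
  d(w*x + x*z - 2*y*z) includes (∂/∂y)(w*x + x*z - 2*y*z) dy = (-2*z) dy, which multiplied by dx ∧ dz gives (2*z) dx ∧ dy ∧ dz
  d(w*x + x*z - 2*y*z) includes (∂/∂w)(w*x + x*z - 2*y*z) dw = (x) dw, which multiplied by dx ∧ dz gives (x) dx ∧ dz ∧ dw
  d(-2*x + 3*y*z) includes (∂/∂x)(-2*x + 3*y*z) dx = (-2) dx, which multiplied by dz ∧ dw gives (-2) dx ∧ dz ∧ dw
  d(-2*x + 3*y*z) includes (∂/∂y)(-2*x + 3*y*z) dy = (3*z) dy, which multiplied by dz ∧ dw gives (3*z) dy ∧ dz ∧ dw
Collecting like 3-forms: d(omega) = (3*w + 2*z) dx ∧ dy ∧ dz + (x - y + 3*z) dx ∧ dy ∧ dw + (x - 2) dx ∧ dz ∧ dw + (3*z) dy ∧ dz ∧ dw.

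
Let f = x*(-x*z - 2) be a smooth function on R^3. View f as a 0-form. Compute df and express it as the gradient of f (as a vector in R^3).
df = (-2*x*z - 2) dx + (0) dy + (-x^2) dz; grad f = (-2*x*z - 2, 0, -x^2)

For a 0-form f, d f = (∂f/∂x) dx + (∂f/∂y) dy + (∂f/∂z) dz. The components of the vector representation are exactly the entries of grad f in Cartesian coordinates:
  ∂f/∂x = -2*x*z - 2
  ∂f/∂y = 0
  ∂f/∂z = -x^2.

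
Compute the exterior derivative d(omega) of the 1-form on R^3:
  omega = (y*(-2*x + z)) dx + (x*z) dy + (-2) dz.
d(omega) = (2*x) dx ∧ dy + (-y) dx ∧ dz + (-x) dy ∧ dz

For a 1-form omega = sum_i f_i dx_i, the exterior derivative is
  d(omega) = sum_{i < j} (∂f_j/∂x_i - ∂f_i/∂x_j) dx_i ∧ dx_j.
  coefficient of dx ∧ dy: ∂f_2/∂x - ∂f_1/∂y = ∂(x*z)/∂x - ∂(y*(-2*x + z))/∂y = 2*x
  coefficient of dx ∧ dz: ∂f_3/∂x - ∂f_1/∂z = ∂(-2)/∂x - ∂(y*(-2*x + z))/∂z = -y
  coefficient of dy ∧ dz: ∂f_3/∂y - ∂f_2/∂z = ∂(-2)/∂y - ∂(x*z)/∂z = -x
Assembling: d(omega) = (2*x) dx ∧ dy + (-y) dx ∧ dz + (-x) dy ∧ dz.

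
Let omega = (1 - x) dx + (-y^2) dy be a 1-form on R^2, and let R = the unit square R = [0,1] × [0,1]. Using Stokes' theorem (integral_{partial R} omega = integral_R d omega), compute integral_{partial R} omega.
integral_(partial R) omega = 0

Stokes: integral_partial_R omega = integral_R d omega with d omega = (∂Q/∂x - ∂P/∂y) dx ∧ dy.
  ∂Q/∂x = 0
  ∂P/∂y = 0
  integrand = ∂Q/∂x - ∂P/∂y = 0.
Integrating over R: integral_0^1 integral_0^1 (0) dx dy = 0.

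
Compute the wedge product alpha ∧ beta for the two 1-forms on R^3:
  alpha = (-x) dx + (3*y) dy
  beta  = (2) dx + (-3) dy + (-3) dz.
alpha ∧ beta = (3*x - 6*y) dx ∧ dy + (3*x) dx ∧ dz + (-9*y) dy ∧ dz

Distribute the wedge, using dx_i ∧ dx_j = -dx_j ∧ dx_i and dx_i ∧ dx_i = 0. For each pair (i, j) with i < j, the coefficient of dx_i ∧ dx_j in alpha ∧ beta is (alpha_i * beta_j - alpha_j * beta_i). Collecting: alpha ∧ beta = (3*x - 6*y) dx ∧ dy + (3*x) dx ∧ dz + (-9*y) dy ∧ dz.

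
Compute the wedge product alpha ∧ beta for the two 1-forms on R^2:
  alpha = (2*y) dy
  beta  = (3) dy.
alpha ∧ beta = 0

Distribute the wedge, using dx_i ∧ dx_j = -dx_j ∧ dx_i and dx_i ∧ dx_i = 0. For each pair (i, j) with i < j, the coefficient of dx_i ∧ dx_j in alpha ∧ beta is (alpha_i * beta_j - alpha_j * beta_i). Collecting: alpha ∧ beta = 0.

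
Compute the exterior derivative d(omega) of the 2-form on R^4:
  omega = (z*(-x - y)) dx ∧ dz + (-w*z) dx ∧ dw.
d(omega) = (z) dx ∧ dy ∧ dz + (w) dx ∧ dz ∧ dw

For a 2-form omega = sum_{i<j} g_{ij} dx_i ∧ dx_j, the exterior derivative is
  d(omega) = sum_{i<j} d(g_{ij}) ∧ dx_i ∧ dx_j = sum_{i<j, k} (∂g_{ij}/∂x_k) dx_k ∧ dx_i ∧ dx_j.
Expand each term, using dx_k ∧ dx_i ∧ dx_j = sgn(permutation) dx_{(a)} ∧ dx_{(b)} ∧ dx_{(c)} with (a < b < c) sorted:
  d(z*(-x - y)) includes (∂/∂y)(z*(-x - y)) dy = (-z) dy, which multiplied by dx ∧ dz gives (z) dx ∧ dy ∧ dz
  d(-w*z) includes (∂/∂z)(-w*z) dz = (-w) dz, which multiplied by dx ∧ dw gives (w) dx ∧ dz ∧ dw
Collecting like 3-forms: d(omega) = (z) dx ∧ dy ∧ dz + (w) dx ∧ dz ∧ dw.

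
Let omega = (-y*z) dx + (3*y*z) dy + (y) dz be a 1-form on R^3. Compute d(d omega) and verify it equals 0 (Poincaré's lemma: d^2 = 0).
d(d omega) = 0

Step 1: d omega = sum_{i<j} (∂f_j/∂x_i - ∂f_i/∂x_j) dx_i ∧ dx_j:
  coeff of dx ∧ dy: z
  coeff of dx ∧ dz: y
  coeff of dy ∧ dz: 1 - 3*y
Step 2: Apply d again to each 2-form coefficient. The only possible 3-form in R^3 is dx ∧ dy ∧ dz, with coefficient
  ∂(coeff of dy∧dz)/∂x - ∂(coeff of dx∧dz)/∂y + ∂(coeff of dx∧dy)/∂z
  = ∂/∂x (1 - 3*y) - ∂/∂y (y) + ∂/∂z (z).
Each of these terms simplifies to sums of mixed partials that cancel in pairs. The result is 0 (by equality of mixed partials for smooth functions — Schwarz / Clairaut).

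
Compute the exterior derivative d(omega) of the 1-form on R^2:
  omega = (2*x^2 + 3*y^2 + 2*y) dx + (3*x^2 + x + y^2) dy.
d(omega) = (6*x - 6*y - 1) dx ∧ dy

For a 1-form omega = sum_i f_i dx_i, the exterior derivative is
  d(omega) = sum_{i < j} (∂f_j/∂x_i - ∂f_i/∂x_j) dx_i ∧ dx_j.
  coefficient of dx ∧ dy: ∂f_2/∂x - ∂f_1/∂y = ∂(3*x^2 + x + y^2)/∂x - ∂(2*x^2 + 3*y^2 + 2*y)/∂y = 6*x - 6*y - 1
Assembling: d(omega) = (6*x - 6*y - 1) dx ∧ dy.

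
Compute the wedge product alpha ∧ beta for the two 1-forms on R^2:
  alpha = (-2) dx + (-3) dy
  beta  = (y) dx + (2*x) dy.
alpha ∧ beta = (-4*x + 3*y) dx ∧ dy

Distribute the wedge, using dx_i ∧ dx_j = -dx_j ∧ dx_i and dx_i ∧ dx_i = 0. For each pair (i, j) with i < j, the coefficient of dx_i ∧ dx_j in alpha ∧ beta is (alpha_i * beta_j - alpha_j * beta_i). Collecting: alpha ∧ beta = (-4*x + 3*y) dx ∧ dy.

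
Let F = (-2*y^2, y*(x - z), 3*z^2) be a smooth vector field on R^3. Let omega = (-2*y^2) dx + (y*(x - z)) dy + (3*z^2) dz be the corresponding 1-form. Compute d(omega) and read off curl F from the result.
d(omega) = (y) dy ∧ dz + (0) dz ∧ dx + (5*y) dx ∧ dy; curl F = (y, 0, 5*y)

d omega = sum_{i<j} (∂f_j/∂x_i - ∂f_i/∂x_j) dx_i ∧ dx_j. Under the identification (dy ∧ dz, dz ∧ dx, dx ∧ dy) ↔ (e_x, e_y, e_z), the coefficients are exactly the components of curl F. Compute:
  ∂R/∂y - ∂Q/∂z = (0) - (-y) = y
  ∂P/∂z - ∂R/∂x = (0) - (0) = 0
  ∂Q/∂x - ∂P/∂y = (y) - (-4*y) = 5*y.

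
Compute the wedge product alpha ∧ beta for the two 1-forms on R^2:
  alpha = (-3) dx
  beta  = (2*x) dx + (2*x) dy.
alpha ∧ beta = (-6*x) dx ∧ dy

Distribute the wedge, using dx_i ∧ dx_j = -dx_j ∧ dx_i and dx_i ∧ dx_i = 0. For each pair (i, j) with i < j, the coefficient of dx_i ∧ dx_j in alpha ∧ beta is (alpha_i * beta_j - alpha_j * beta_i). Collecting: alpha ∧ beta = (-6*x) dx ∧ dy.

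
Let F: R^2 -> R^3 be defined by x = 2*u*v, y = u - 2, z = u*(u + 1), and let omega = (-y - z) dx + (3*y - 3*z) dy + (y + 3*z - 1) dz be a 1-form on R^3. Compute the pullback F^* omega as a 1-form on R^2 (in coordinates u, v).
F^* omega = (6*u^3 - 2*u^2*v + 8*u^2 - 4*u*v - 2*u + 4*v - 9) du + (2*u*(-u^2 - 2*u + 2)) dv

Using F^*(f dg) = (f ∘ F) d(g ∘ F), substitute each coordinate x_i by F_i(u, v) in f_i, and replace dx_i by d F_i = (∂F_i/∂u) du + (∂F_i/∂v) dv.
  For the x component: f_1(F) = -u^2 - 2*u + 2; d F_1 = (2*v) du + (2*u) dv
  For the y component: f_2(F) = -3*u^2 - 6; d F_2 = (1) du + (0) dv
  For the z component: f_3(F) = 3*u^2 + 4*u - 3; d F_3 = (2*u + 1) du + (0) dv
Combining and collecting du, dv coefficients:
  coeff of du: 6*u^3 - 2*u^2*v + 8*u^2 - 4*u*v - 2*u + 4*v - 9
  coeff of dv: 2*u*(-u^2 - 2*u + 2)
F^* omega = (6*u^3 - 2*u^2*v + 8*u^2 - 4*u*v - 2*u + 4*v - 9) du + (2*u*(-u^2 - 2*u + 2)) dv.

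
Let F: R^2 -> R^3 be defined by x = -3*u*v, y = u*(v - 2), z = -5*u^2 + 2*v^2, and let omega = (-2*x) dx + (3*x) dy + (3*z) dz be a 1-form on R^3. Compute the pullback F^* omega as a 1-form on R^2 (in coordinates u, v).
F^* omega = (3*u*(50*u^2 - 29*v^2 + 6*v)) du + (-87*u^2*v + 24*v^3) dv

Using F^*(f dg) = (f ∘ F) d(g ∘ F), substitute each coordinate x_i by F_i(u, v) in f_i, and replace dx_i by d F_i = (∂F_i/∂u) du + (∂F_i/∂v) dv.
  For the x component: f_1(F) = 6*u*v; d F_1 = (-3*v) du + (-3*u) dv
  For the y component: f_2(F) = -9*u*v; d F_2 = (v - 2) du + (u) dv
  For the z component: f_3(F) = -15*u^2 + 6*v^2; d F_3 = (-10*u) du + (4*v) dv
Combining and collecting du, dv coefficients:
  coeff of du: 3*u*(50*u^2 - 29*v^2 + 6*v)
  coeff of dv: -87*u^2*v + 24*v^3
F^* omega = (3*u*(50*u^2 - 29*v^2 + 6*v)) du + (-87*u^2*v + 24*v^3) dv.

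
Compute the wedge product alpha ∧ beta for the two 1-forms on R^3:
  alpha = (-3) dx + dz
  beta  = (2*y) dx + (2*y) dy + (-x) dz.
alpha ∧ beta = (-6*y) dx ∧ dy + (3*x - 2*y) dx ∧ dz + (-2*y) dy ∧ dz

Distribute the wedge, using dx_i ∧ dx_j = -dx_j ∧ dx_i and dx_i ∧ dx_i = 0. For each pair (i, j) with i < j, the coefficient of dx_i ∧ dx_j in alpha ∧ beta is (alpha_i * beta_j - alpha_j * beta_i). Collecting: alpha ∧ beta = (-6*y) dx ∧ dy + (3*x - 2*y) dx ∧ dz + (-2*y) dy ∧ dz.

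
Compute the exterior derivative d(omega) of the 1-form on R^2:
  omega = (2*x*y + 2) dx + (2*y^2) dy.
d(omega) = (-2*x) dx ∧ dy

For a 1-form omega = sum_i f_i dx_i, the exterior derivative is
  d(omega) = sum_{i < j} (∂f_j/∂x_i - ∂f_i/∂x_j) dx_i ∧ dx_j.
  coefficient of dx ∧ dy: ∂f_2/∂x - ∂f_1/∂y = ∂(2*y^2)/∂x - ∂(2*x*y + 2)/∂y = -2*x
Assembling: d(omega) = (-2*x) dx ∧ dy.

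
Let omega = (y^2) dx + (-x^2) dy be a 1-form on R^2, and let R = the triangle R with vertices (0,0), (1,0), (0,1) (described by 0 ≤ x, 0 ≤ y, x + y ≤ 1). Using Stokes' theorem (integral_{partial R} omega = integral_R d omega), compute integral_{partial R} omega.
integral_(partial R) omega = -2/3

Stokes: integral_partial_R omega = integral_R d omega with d omega = (∂Q/∂x - ∂P/∂y) dx ∧ dy.
  ∂Q/∂x = -2*x
  ∂P/∂y = 2*y
  integrand = ∂Q/∂x - ∂P/∂y = -2*x - 2*y.
Integrating over R: integral_0^1 integral_0^{1-x} (-2*x - 2*y) dy dx = -2/3.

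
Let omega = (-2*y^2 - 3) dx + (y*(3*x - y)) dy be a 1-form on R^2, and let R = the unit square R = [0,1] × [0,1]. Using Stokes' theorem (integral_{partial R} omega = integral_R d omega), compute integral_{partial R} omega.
integral_(partial R) omega = 7/2

Stokes: integral_partial_R omega = integral_R d omega with d omega = (∂Q/∂x - ∂P/∂y) dx ∧ dy.
  ∂Q/∂x = 3*y
  ∂P/∂y = -4*y
  integrand = ∂Q/∂x - ∂P/∂y = 7*y.
Integrating over R: integral_0^1 integral_0^1 (7*y) dx dy = 7/2.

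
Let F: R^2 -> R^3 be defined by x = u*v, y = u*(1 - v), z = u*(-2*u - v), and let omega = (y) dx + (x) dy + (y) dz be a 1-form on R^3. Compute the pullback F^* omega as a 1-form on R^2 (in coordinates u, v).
F^* omega = (u*(4*u*v - 4*u - v^2 + v)) du + (-u^2*v) dv

Using F^*(f dg) = (f ∘ F) d(g ∘ F), substitute each coordinate x_i by F_i(u, v) in f_i, and replace dx_i by d F_i = (∂F_i/∂u) du + (∂F_i/∂v) dv.
  For the x component: f_1(F) = u*(1 - v); d F_1 = (v) du + (u) dv
  For the y component: f_2(F) = u*v; d F_2 = (1 - v) du + (-u) dv
  For the z component: f_3(F) = u*(1 - v); d F_3 = (-4*u - v) du + (-u) dv
Combining and collecting du, dv coefficients:
  coeff of du: u*(4*u*v - 4*u - v^2 + v)
  coeff of dv: -u^2*v
F^* omega = (u*(4*u*v - 4*u - v^2 + v)) du + (-u^2*v) dv.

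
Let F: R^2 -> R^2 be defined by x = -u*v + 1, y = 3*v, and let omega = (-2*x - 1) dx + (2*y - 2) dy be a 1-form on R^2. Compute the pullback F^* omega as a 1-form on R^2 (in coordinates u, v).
F^* omega = (v*(-2*u*v + 3)) du + (-2*u^2*v + 3*u + 18*v - 6) dv

Using F^*(f dg) = (f ∘ F) d(g ∘ F), substitute each coordinate x_i by F_i(u, v) in f_i, and replace dx_i by d F_i = (∂F_i/∂u) du + (∂F_i/∂v) dv.
  For the x component: f_1(F) = 2*u*v - 3; d F_1 = (-v) du + (-u) dv
  For the y component: f_2(F) = 6*v - 2; d F_2 = (0) du + (3) dv
Combining and collecting du, dv coefficients:
  coeff of du: v*(-2*u*v + 3)
  coeff of dv: -2*u^2*v + 3*u + 18*v - 6
F^* omega = (v*(-2*u*v + 3)) du + (-2*u^2*v + 3*u + 18*v - 6) dv.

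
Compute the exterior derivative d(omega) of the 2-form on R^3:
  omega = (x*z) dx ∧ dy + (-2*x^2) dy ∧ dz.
d(omega) = (-3*x) dx ∧ dy ∧ dz

For a 2-form omega = sum_{i<j} g_{ij} dx_i ∧ dx_j, the exterior derivative is
  d(omega) = sum_{i<j} d(g_{ij}) ∧ dx_i ∧ dx_j = sum_{i<j, k} (∂g_{ij}/∂x_k) dx_k ∧ dx_i ∧ dx_j.
Expand each term, using dx_k ∧ dx_i ∧ dx_j = sgn(permutation) dx_{(a)} ∧ dx_{(b)} ∧ dx_{(c)} with (a < b < c) sorted:
  d(x*z) includes (∂/∂z)(x*z) dz = (x) dz, which multiplied by dx ∧ dy gives (x) dx ∧ dy ∧ dz
  d(-2*x^2) includes (∂/∂x)(-2*x^2) dx = (-4*x) dx, which multiplied by dy ∧ dz gives (-4*x) dx ∧ dy ∧ dz
Collecting like 3-forms: d(omega) = (-3*x) dx ∧ dy ∧ dz.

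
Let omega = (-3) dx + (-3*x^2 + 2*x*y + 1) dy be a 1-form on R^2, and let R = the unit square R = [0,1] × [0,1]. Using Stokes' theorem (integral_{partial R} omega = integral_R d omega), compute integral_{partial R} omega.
integral_(partial R) omega = -2

Stokes: integral_partial_R omega = integral_R d omega with d omega = (∂Q/∂x - ∂P/∂y) dx ∧ dy.
  ∂Q/∂x = -6*x + 2*y
  ∂P/∂y = 0
  integrand = ∂Q/∂x - ∂P/∂y = -6*x + 2*y.
Integrating over R: integral_0^1 integral_0^1 (-6*x + 2*y) dx dy = -2.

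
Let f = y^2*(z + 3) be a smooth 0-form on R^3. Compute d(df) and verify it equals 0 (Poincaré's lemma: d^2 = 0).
d(df) = 0

Step 1: df = sum_i (∂f/∂x_i) dx_i = (0) dx + (2*y*(z + 3)) dy + (y^2) dz.
Step 2: Apply d again. Using the 1-form formula, the coefficient of dx ∧ dy in d(df) is ∂^2 f/∂x ∂y - ∂^2 f/∂y ∂x = (0) - (0) = 0 (equality of mixed partials for smooth f).
Similarly for dx ∧ dz and dy ∧ dz — all coefficients vanish. So d(df) = 0.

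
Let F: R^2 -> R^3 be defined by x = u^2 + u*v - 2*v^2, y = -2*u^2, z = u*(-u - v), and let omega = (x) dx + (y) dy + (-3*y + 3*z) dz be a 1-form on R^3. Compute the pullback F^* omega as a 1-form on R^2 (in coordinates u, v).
F^* omega = (4*u^3 + 6*u^2*v - 2*v^3) du + (-2*u^3 - 6*u*v^2 + 8*v^3) dv

Using F^*(f dg) = (f ∘ F) d(g ∘ F), substitute each coordinate x_i by F_i(u, v) in f_i, and replace dx_i by d F_i = (∂F_i/∂u) du + (∂F_i/∂v) dv.
  For the x component: f_1(F) = u^2 + u*v - 2*v^2; d F_1 = (2*u + v) du + (u - 4*v) dv
  For the y component: f_2(F) = -2*u^2; d F_2 = (-4*u) du + (0) dv
  For the z component: f_3(F) = 3*u*(u - v); d F_3 = (-2*u - v) du + (-u) dv
Combining and collecting du, dv coefficients:
  coeff of du: 4*u^3 + 6*u^2*v - 2*v^3
  coeff of dv: -2*u^3 - 6*u*v^2 + 8*v^3
F^* omega = (4*u^3 + 6*u^2*v - 2*v^3) du + (-2*u^3 - 6*u*v^2 + 8*v^3) dv.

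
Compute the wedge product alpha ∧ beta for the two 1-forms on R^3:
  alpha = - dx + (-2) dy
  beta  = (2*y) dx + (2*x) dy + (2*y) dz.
alpha ∧ beta = (-2*x + 4*y) dx ∧ dy + (-2*y) dx ∧ dz + (-4*y) dy ∧ dz

Distribute the wedge, using dx_i ∧ dx_j = -dx_j ∧ dx_i and dx_i ∧ dx_i = 0. For each pair (i, j) with i < j, the coefficient of dx_i ∧ dx_j in alpha ∧ beta is (alpha_i * beta_j - alpha_j * beta_i). Collecting: alpha ∧ beta = (-2*x + 4*y) dx ∧ dy + (-2*y) dx ∧ dz + (-4*y) dy ∧ dz.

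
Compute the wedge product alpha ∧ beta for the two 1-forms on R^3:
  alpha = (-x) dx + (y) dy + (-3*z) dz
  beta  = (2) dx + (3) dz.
alpha ∧ beta = (-3*x + 6*z) dx ∧ dz + (-2*y) dx ∧ dy + (3*y) dy ∧ dz

Distribute the wedge, using dx_i ∧ dx_j = -dx_j ∧ dx_i and dx_i ∧ dx_i = 0. For each pair (i, j) with i < j, the coefficient of dx_i ∧ dx_j in alpha ∧ beta is (alpha_i * beta_j - alpha_j * beta_i). Collecting: alpha ∧ beta = (-3*x + 6*z) dx ∧ dz + (-2*y) dx ∧ dy + (3*y) dy ∧ dz.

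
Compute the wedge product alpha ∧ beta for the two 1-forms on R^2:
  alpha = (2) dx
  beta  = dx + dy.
alpha ∧ beta = (2) dx ∧ dy

Distribute the wedge, using dx_i ∧ dx_j = -dx_j ∧ dx_i and dx_i ∧ dx_i = 0. For each pair (i, j) with i < j, the coefficient of dx_i ∧ dx_j in alpha ∧ beta is (alpha_i * beta_j - alpha_j * beta_i). Collecting: alpha ∧ beta = (2) dx ∧ dy.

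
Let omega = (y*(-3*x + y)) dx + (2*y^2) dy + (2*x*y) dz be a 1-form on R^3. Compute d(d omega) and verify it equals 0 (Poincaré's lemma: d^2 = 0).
d(d omega) = 0

Step 1: d omega = sum_{i<j} (∂f_j/∂x_i - ∂f_i/∂x_j) dx_i ∧ dx_j:
  coeff of dx ∧ dy: 3*x - 2*y
  coeff of dx ∧ dz: 2*y
  coeff of dy ∧ dz: 2*x
Step 2: Apply d again to each 2-form coefficient. The only possible 3-form in R^3 is dx ∧ dy ∧ dz, with coefficient
  ∂(coeff of dy∧dz)/∂x - ∂(coeff of dx∧dz)/∂y + ∂(coeff of dx∧dy)/∂z
  = ∂/∂x (2*x) - ∂/∂y (2*y) + ∂/∂z (3*x - 2*y).
Each of these terms simplifies to sums of mixed partials that cancel in pairs. The result is 0 (by equality of mixed partials for smooth functions — Schwarz / Clairaut).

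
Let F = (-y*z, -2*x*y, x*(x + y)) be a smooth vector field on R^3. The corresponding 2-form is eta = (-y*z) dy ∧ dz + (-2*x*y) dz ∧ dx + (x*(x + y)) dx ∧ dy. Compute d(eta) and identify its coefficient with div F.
d(eta) = (-2*x) dx ∧ dy ∧ dz; div F = -2*x

For a 2-form in R^3 of the form above, applying d gives a 3-form with coefficient ∂P/∂x + ∂Q/∂y + ∂R/∂z:
  ∂P/∂x = 0
  ∂Q/∂y = -2*x
  ∂R/∂z = 0
Sum = -2*x, which is exactly div F.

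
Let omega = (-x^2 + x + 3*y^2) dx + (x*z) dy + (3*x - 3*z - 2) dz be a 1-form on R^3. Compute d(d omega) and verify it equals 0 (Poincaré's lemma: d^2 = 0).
d(d omega) = 0

Step 1: d omega = sum_{i<j} (∂f_j/∂x_i - ∂f_i/∂x_j) dx_i ∧ dx_j:
  coeff of dx ∧ dy: -6*y + z
  coeff of dx ∧ dz: 3
  coeff of dy ∧ dz: -x
Step 2: Apply d again to each 2-form coefficient. The only possible 3-form in R^3 is dx ∧ dy ∧ dz, with coefficient
  ∂(coeff of dy∧dz)/∂x - ∂(coeff of dx∧dz)/∂y + ∂(coeff of dx∧dy)/∂z
  = ∂/∂x (-x) - ∂/∂y (3) + ∂/∂z (-6*y + z).
Each of these terms simplifies to sums of mixed partials that cancel in pairs. The result is 0 (by equality of mixed partials for smooth functions — Schwarz / Clairaut).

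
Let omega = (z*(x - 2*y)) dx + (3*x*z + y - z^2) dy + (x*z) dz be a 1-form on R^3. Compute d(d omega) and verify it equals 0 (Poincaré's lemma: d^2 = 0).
d(d omega) = 0

Step 1: d omega = sum_{i<j} (∂f_j/∂x_i - ∂f_i/∂x_j) dx_i ∧ dx_j:
  coeff of dx ∧ dy: 5*z
  coeff of dx ∧ dz: -x + 2*y + z
  coeff of dy ∧ dz: -3*x + 2*z
Step 2: Apply d again to each 2-form coefficient. The only possible 3-form in R^3 is dx ∧ dy ∧ dz, with coefficient
  ∂(coeff of dy∧dz)/∂x - ∂(coeff of dx∧dz)/∂y + ∂(coeff of dx∧dy)/∂z
  = ∂/∂x (-3*x + 2*z) - ∂/∂y (-x + 2*y + z) + ∂/∂z (5*z).
Each of these terms simplifies to sums of mixed partials that cancel in pairs. The result is 0 (by equality of mixed partials for smooth functions — Schwarz / Clairaut).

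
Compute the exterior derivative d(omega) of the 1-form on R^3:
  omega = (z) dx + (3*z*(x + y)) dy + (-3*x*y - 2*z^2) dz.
d(omega) = (3*z) dx ∧ dy + (-3*y - 1) dx ∧ dz + (-6*x - 3*y) dy ∧ dz

For a 1-form omega = sum_i f_i dx_i, the exterior derivative is
  d(omega) = sum_{i < j} (∂f_j/∂x_i - ∂f_i/∂x_j) dx_i ∧ dx_j.
  coefficient of dx ∧ dy: ∂f_2/∂x - ∂f_1/∂y = ∂(3*z*(x + y))/∂x - ∂(z)/∂y = 3*z
  coefficient of dx ∧ dz: ∂f_3/∂x - ∂f_1/∂z = ∂(-3*x*y - 2*z^2)/∂x - ∂(z)/∂z = -3*y - 1
  coefficient of dy ∧ dz: ∂f_3/∂y - ∂f_2/∂z = ∂(-3*x*y - 2*z^2)/∂y - ∂(3*z*(x + y))/∂z = -6*x - 3*y
Assembling: d(omega) = (3*z) dx ∧ dy + (-3*y - 1) dx ∧ dz + (-6*x - 3*y) dy ∧ dz.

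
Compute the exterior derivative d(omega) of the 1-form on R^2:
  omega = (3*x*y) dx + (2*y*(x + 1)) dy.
d(omega) = (-3*x + 2*y) dx ∧ dy

For a 1-form omega = sum_i f_i dx_i, the exterior derivative is
  d(omega) = sum_{i < j} (∂f_j/∂x_i - ∂f_i/∂x_j) dx_i ∧ dx_j.
  coefficient of dx ∧ dy: ∂f_2/∂x - ∂f_1/∂y = ∂(2*y*(x + 1))/∂x - ∂(3*x*y)/∂y = -3*x + 2*y
Assembling: d(omega) = (-3*x + 2*y) dx ∧ dy.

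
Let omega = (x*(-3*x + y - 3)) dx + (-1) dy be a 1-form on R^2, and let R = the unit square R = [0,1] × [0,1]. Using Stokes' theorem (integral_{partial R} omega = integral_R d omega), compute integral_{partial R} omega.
integral_(partial R) omega = -1/2

Stokes: integral_partial_R omega = integral_R d omega with d omega = (∂Q/∂x - ∂P/∂y) dx ∧ dy.
  ∂Q/∂x = 0
  ∂P/∂y = x
  integrand = ∂Q/∂x - ∂P/∂y = -x.
Integrating over R: integral_0^1 integral_0^1 (-x) dx dy = -1/2.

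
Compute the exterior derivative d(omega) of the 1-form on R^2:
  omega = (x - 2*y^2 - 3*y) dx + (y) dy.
d(omega) = (4*y + 3) dx ∧ dy

For a 1-form omega = sum_i f_i dx_i, the exterior derivative is
  d(omega) = sum_{i < j} (∂f_j/∂x_i - ∂f_i/∂x_j) dx_i ∧ dx_j.
  coefficient of dx ∧ dy: ∂f_2/∂x - ∂f_1/∂y = ∂(y)/∂x - ∂(x - 2*y^2 - 3*y)/∂y = 4*y + 3
Assembling: d(omega) = (4*y + 3) dx ∧ dy.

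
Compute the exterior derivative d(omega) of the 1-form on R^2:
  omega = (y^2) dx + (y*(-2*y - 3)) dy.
d(omega) = (-2*y) dx ∧ dy

For a 1-form omega = sum_i f_i dx_i, the exterior derivative is
  d(omega) = sum_{i < j} (∂f_j/∂x_i - ∂f_i/∂x_j) dx_i ∧ dx_j.
  coefficient of dx ∧ dy: ∂f_2/∂x - ∂f_1/∂y = ∂(y*(-2*y - 3))/∂x - ∂(y^2)/∂y = -2*y
Assembling: d(omega) = (-2*y) dx ∧ dy.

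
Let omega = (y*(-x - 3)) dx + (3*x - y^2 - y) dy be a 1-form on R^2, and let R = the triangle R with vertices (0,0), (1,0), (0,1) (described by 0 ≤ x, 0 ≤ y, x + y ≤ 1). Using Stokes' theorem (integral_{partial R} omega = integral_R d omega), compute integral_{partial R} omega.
integral_(partial R) omega = 19/6

Stokes: integral_partial_R omega = integral_R d omega with d omega = (∂Q/∂x - ∂P/∂y) dx ∧ dy.
  ∂Q/∂x = 3
  ∂P/∂y = -x - 3
  integrand = ∂Q/∂x - ∂P/∂y = x + 6.
Integrating over R: integral_0^1 integral_0^{1-x} (x + 6) dy dx = 19/6.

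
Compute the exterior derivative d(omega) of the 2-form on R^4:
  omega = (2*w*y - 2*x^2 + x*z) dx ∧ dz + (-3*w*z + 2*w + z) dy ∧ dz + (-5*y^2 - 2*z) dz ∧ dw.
d(omega) = (-2*w) dx ∧ dy ∧ dz + (2*y) dx ∧ dz ∧ dw + (-10*y - 3*z + 2) dy ∧ dz ∧ dw

For a 2-form omega = sum_{i<j} g_{ij} dx_i ∧ dx_j, the exterior derivative is
  d(omega) = sum_{i<j} d(g_{ij}) ∧ dx_i ∧ dx_j = sum_{i<j, k} (∂g_{ij}/∂x_k) dx_k ∧ dx_i ∧ dx_j.
Expand each term, using dx_k ∧ dx_i ∧ dx_j = sgn(permutation) dx_{(a)} ∧ dx_{(b)} ∧ dx_{(c)} with (a < b < c) sorted:
  d(2*w*y - 2*x^2 + x*z) includes (∂/∂y)(2*w*y - 2*x^2 + x*z) dy = (2*w) dy, which multiplied by dx ∧ dz gives (-2*w) dx ∧ dy ∧ dz
  d(2*w*y - 2*x^2 + x*z) includes (∂/∂w)(2*w*y - 2*x^2 + x*z) dw = (2*y) dw, which multiplied by dx ∧ dz gives (2*y) dx ∧ dz ∧ dw
  d(-3*w*z + 2*w + z) includes (∂/∂w)(-3*w*z + 2*w + z) dw = (2 - 3*z) dw, which multiplied by dy ∧ dz gives (2 - 3*z) dy ∧ dz ∧ dw
  d(-5*y^2 - 2*z) includes (∂/∂y)(-5*y^2 - 2*z) dy = (-10*y) dy, which multiplied by dz ∧ dw gives (-10*y) dy ∧ dz ∧ dw
Collecting like 3-forms: d(omega) = (-2*w) dx ∧ dy ∧ dz + (2*y) dx ∧ dz ∧ dw + (-10*y - 3*z + 2) dy ∧ dz ∧ dw.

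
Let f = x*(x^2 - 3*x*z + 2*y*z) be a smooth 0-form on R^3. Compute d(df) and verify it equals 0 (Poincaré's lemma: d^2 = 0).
d(df) = 0

Step 1: df = sum_i (∂f/∂x_i) dx_i = (3*x^2 - 6*x*z + 2*y*z) dx + (2*x*z) dy + (x*(-3*x + 2*y)) dz.
Step 2: Apply d again. Using the 1-form formula, the coefficient of dx ∧ dy in d(df) is ∂^2 f/∂x ∂y - ∂^2 f/∂y ∂x = (2*z) - (2*z) = 0 (equality of mixed partials for smooth f).
Similarly for dx ∧ dz and dy ∧ dz — all coefficients vanish. So d(df) = 0.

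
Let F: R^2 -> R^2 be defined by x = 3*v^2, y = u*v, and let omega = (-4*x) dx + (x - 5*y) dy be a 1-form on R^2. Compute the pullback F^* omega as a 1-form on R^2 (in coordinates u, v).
F^* omega = (v^2*(-5*u + 3*v)) du + (v*(-5*u^2 + 3*u*v - 72*v^2)) dv

Using F^*(f dg) = (f ∘ F) d(g ∘ F), substitute each coordinate x_i by F_i(u, v) in f_i, and replace dx_i by d F_i = (∂F_i/∂u) du + (∂F_i/∂v) dv.
  For the x component: f_1(F) = -12*v^2; d F_1 = (0) du + (6*v) dv
  For the y component: f_2(F) = v*(-5*u + 3*v); d F_2 = (v) du + (u) dv
Combining and collecting du, dv coefficients:
  coeff of du: v^2*(-5*u + 3*v)
  coeff of dv: v*(-5*u^2 + 3*u*v - 72*v^2)
F^* omega = (v^2*(-5*u + 3*v)) du + (v*(-5*u^2 + 3*u*v - 72*v^2)) dv.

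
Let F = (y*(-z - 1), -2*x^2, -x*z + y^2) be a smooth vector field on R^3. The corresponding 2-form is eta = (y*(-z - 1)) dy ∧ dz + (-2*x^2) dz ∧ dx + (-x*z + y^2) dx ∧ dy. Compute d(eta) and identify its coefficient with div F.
d(eta) = (-x) dx ∧ dy ∧ dz; div F = -x

For a 2-form in R^3 of the form above, applying d gives a 3-form with coefficient ∂P/∂x + ∂Q/∂y + ∂R/∂z:
  ∂P/∂x = 0
  ∂Q/∂y = 0
  ∂R/∂z = -x
Sum = -x, which is exactly div F.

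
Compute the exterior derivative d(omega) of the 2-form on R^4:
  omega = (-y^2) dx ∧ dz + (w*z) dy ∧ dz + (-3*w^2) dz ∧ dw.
d(omega) = (2*y) dx ∧ dy ∧ dz + (z) dy ∧ dz ∧ dw

For a 2-form omega = sum_{i<j} g_{ij} dx_i ∧ dx_j, the exterior derivative is
  d(omega) = sum_{i<j} d(g_{ij}) ∧ dx_i ∧ dx_j = sum_{i<j, k} (∂g_{ij}/∂x_k) dx_k ∧ dx_i ∧ dx_j.
Expand each term, using dx_k ∧ dx_i ∧ dx_j = sgn(permutation) dx_{(a)} ∧ dx_{(b)} ∧ dx_{(c)} with (a < b < c) sorted:
  d(-y^2) includes (∂/∂y)(-y^2) dy = (-2*y) dy, which multiplied by dx ∧ dz gives (2*y) dx ∧ dy ∧ dz
  d(w*z) includes (∂/∂w)(w*z) dw = (z) dw, which multiplied by dy ∧ dz gives (z) dy ∧ dz ∧ dw
Collecting like 3-forms: d(omega) = (2*y) dx ∧ dy ∧ dz + (z) dy ∧ dz ∧ dw.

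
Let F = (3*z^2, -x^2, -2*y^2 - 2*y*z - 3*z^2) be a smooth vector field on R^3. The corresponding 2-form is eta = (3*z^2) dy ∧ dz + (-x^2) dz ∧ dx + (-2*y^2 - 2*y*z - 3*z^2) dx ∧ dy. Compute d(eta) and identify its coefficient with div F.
d(eta) = (-2*y - 6*z) dx ∧ dy ∧ dz; div F = -2*y - 6*z

For a 2-form in R^3 of the form above, applying d gives a 3-form with coefficient ∂P/∂x + ∂Q/∂y + ∂R/∂z:
  ∂P/∂x = 0
  ∂Q/∂y = 0
  ∂R/∂z = -2*y - 6*z
Sum = -2*y - 6*z, which is exactly div F.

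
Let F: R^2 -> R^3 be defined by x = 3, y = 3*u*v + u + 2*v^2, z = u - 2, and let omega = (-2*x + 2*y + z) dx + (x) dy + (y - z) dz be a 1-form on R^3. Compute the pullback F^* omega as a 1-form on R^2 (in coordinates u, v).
F^* omega = (3*u*v + 2*v^2 + 9*v + 5) du + (9*u + 12*v) dv

Using F^*(f dg) = (f ∘ F) d(g ∘ F), substitute each coordinate x_i by F_i(u, v) in f_i, and replace dx_i by d F_i = (∂F_i/∂u) du + (∂F_i/∂v) dv.
  For the x component: f_1(F) = 6*u*v + 3*u + 4*v^2 - 8; d F_1 = (0) du + (0) dv
  For the y component: f_2(F) = 3; d F_2 = (3*v + 1) du + (3*u + 4*v) dv
  For the z component: f_3(F) = 3*u*v + 2*v^2 + 2; d F_3 = (1) du + (0) dv
Combining and collecting du, dv coefficients:
  coeff of du: 3*u*v + 2*v^2 + 9*v + 5
  coeff of dv: 9*u + 12*v
F^* omega = (3*u*v + 2*v^2 + 9*v + 5) du + (9*u + 12*v) dv.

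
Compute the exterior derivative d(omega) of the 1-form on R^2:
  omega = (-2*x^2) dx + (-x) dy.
d(omega) = (-1) dx ∧ dy

For a 1-form omega = sum_i f_i dx_i, the exterior derivative is
  d(omega) = sum_{i < j} (∂f_j/∂x_i - ∂f_i/∂x_j) dx_i ∧ dx_j.
  coefficient of dx ∧ dy: ∂f_2/∂x - ∂f_1/∂y = ∂(-x)/∂x - ∂(-2*x^2)/∂y = -1
Assembling: d(omega) = (-1) dx ∧ dy.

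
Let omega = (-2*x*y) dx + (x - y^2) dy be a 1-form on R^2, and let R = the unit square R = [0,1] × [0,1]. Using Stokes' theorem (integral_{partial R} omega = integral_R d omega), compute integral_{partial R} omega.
integral_(partial R) omega = 2

Stokes: integral_partial_R omega = integral_R d omega with d omega = (∂Q/∂x - ∂P/∂y) dx ∧ dy.
  ∂Q/∂x = 1
  ∂P/∂y = -2*x
  integrand = ∂Q/∂x - ∂P/∂y = 2*x + 1.
Integrating over R: integral_0^1 integral_0^1 (2*x + 1) dx dy = 2.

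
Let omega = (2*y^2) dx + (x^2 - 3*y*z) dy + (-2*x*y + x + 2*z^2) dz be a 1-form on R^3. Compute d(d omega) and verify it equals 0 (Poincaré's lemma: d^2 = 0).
d(d omega) = 0

Step 1: d omega = sum_{i<j} (∂f_j/∂x_i - ∂f_i/∂x_j) dx_i ∧ dx_j:
  coeff of dx ∧ dy: 2*x - 4*y
  coeff of dx ∧ dz: 1 - 2*y
  coeff of dy ∧ dz: -2*x + 3*y
Step 2: Apply d again to each 2-form coefficient. The only possible 3-form in R^3 is dx ∧ dy ∧ dz, with coefficient
  ∂(coeff of dy∧dz)/∂x - ∂(coeff of dx∧dz)/∂y + ∂(coeff of dx∧dy)/∂z
  = ∂/∂x (-2*x + 3*y) - ∂/∂y (1 - 2*y) + ∂/∂z (2*x - 4*y).
Each of these terms simplifies to sums of mixed partials that cancel in pairs. The result is 0 (by equality of mixed partials for smooth functions — Schwarz / Clairaut).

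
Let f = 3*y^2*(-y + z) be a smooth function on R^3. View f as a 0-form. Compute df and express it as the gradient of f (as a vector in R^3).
df = (0) dx + (3*y*(-3*y + 2*z)) dy + (3*y^2) dz; grad f = (0, 3*y*(-3*y + 2*z), 3*y^2)

For a 0-form f, d f = (∂f/∂x) dx + (∂f/∂y) dy + (∂f/∂z) dz. The components of the vector representation are exactly the entries of grad f in Cartesian coordinates:
  ∂f/∂x = 0
  ∂f/∂y = 3*y*(-3*y + 2*z)
  ∂f/∂z = 3*y^2.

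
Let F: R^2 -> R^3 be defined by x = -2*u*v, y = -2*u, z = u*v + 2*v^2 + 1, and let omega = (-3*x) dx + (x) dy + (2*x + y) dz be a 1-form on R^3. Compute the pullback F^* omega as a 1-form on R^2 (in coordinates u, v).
F^* omega = (2*u*v*(1 - 8*v)) du + (2*u*(-8*u*v - u - 8*v^2 - 4*v)) dv

Using F^*(f dg) = (f ∘ F) d(g ∘ F), substitute each coordinate x_i by F_i(u, v) in f_i, and replace dx_i by d F_i = (∂F_i/∂u) du + (∂F_i/∂v) dv.
  For the x component: f_1(F) = 6*u*v; d F_1 = (-2*v) du + (-2*u) dv
  For the y component: f_2(F) = -2*u*v; d F_2 = (-2) du + (0) dv
  For the z component: f_3(F) = 2*u*(-2*v - 1); d F_3 = (v) du + (u + 4*v) dv
Combining and collecting du, dv coefficients:
  coeff of du: 2*u*v*(1 - 8*v)
  coeff of dv: 2*u*(-8*u*v - u - 8*v^2 - 4*v)
F^* omega = (2*u*v*(1 - 8*v)) du + (2*u*(-8*u*v - u - 8*v^2 - 4*v)) dv.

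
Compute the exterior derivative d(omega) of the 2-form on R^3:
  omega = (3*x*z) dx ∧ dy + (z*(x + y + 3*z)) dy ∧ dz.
d(omega) = (3*x + z) dx ∧ dy ∧ dz

For a 2-form omega = sum_{i<j} g_{ij} dx_i ∧ dx_j, the exterior derivative is
  d(omega) = sum_{i<j} d(g_{ij}) ∧ dx_i ∧ dx_j = sum_{i<j, k} (∂g_{ij}/∂x_k) dx_k ∧ dx_i ∧ dx_j.
Expand each term, using dx_k ∧ dx_i ∧ dx_j = sgn(permutation) dx_{(a)} ∧ dx_{(b)} ∧ dx_{(c)} with (a < b < c) sorted:
  d(3*x*z) includes (∂/∂z)(3*x*z) dz = (3*x) dz, which multiplied by dx ∧ dy gives (3*x) dx ∧ dy ∧ dz
  d(z*(x + y + 3*z)) includes (∂/∂x)(z*(x + y + 3*z)) dx = (z) dx, which multiplied by dy ∧ dz gives (z) dx ∧ dy ∧ dz
Collecting like 3-forms: d(omega) = (3*x + z) dx ∧ dy ∧ dz.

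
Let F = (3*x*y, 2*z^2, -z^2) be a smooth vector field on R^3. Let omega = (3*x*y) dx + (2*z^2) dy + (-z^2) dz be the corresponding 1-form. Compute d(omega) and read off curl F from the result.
d(omega) = (-4*z) dy ∧ dz + (0) dz ∧ dx + (-3*x) dx ∧ dy; curl F = (-4*z, 0, -3*x)

d omega = sum_{i<j} (∂f_j/∂x_i - ∂f_i/∂x_j) dx_i ∧ dx_j. Under the identification (dy ∧ dz, dz ∧ dx, dx ∧ dy) ↔ (e_x, e_y, e_z), the coefficients are exactly the components of curl F. Compute:
  ∂R/∂y - ∂Q/∂z = (0) - (4*z) = -4*z
  ∂P/∂z - ∂R/∂x = (0) - (0) = 0
  ∂Q/∂x - ∂P/∂y = (0) - (3*x) = -3*x.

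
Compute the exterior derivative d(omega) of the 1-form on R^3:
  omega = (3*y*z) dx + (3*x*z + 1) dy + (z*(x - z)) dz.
d(omega) = (-3*y + z) dx ∧ dz + (-3*x) dy ∧ dz

For a 1-form omega = sum_i f_i dx_i, the exterior derivative is
  d(omega) = sum_{i < j} (∂f_j/∂x_i - ∂f_i/∂x_j) dx_i ∧ dx_j.
  coefficient of dx ∧ dz: ∂f_3/∂x - ∂f_1/∂z = ∂(z*(x - z))/∂x - ∂(3*y*z)/∂z = -3*y + z
  coefficient of dy ∧ dz: ∂f_3/∂y - ∂f_2/∂z = ∂(z*(x - z))/∂y - ∂(3*x*z + 1)/∂z = -3*x
Assembling: d(omega) = (-3*y + z) dx ∧ dz + (-3*x) dy ∧ dz.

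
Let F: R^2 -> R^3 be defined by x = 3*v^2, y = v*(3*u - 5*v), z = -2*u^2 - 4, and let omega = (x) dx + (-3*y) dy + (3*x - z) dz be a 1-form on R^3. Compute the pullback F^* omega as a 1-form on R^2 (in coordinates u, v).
F^* omega = (-8*u^3 - 63*u*v^2 - 16*u + 45*v^3) du + (3*v*(-9*u^2 + 45*u*v - 44*v^2)) dv

Using F^*(f dg) = (f ∘ F) d(g ∘ F), substitute each coordinate x_i by F_i(u, v) in f_i, and replace dx_i by d F_i = (∂F_i/∂u) du + (∂F_i/∂v) dv.
  For the x component: f_1(F) = 3*v^2; d F_1 = (0) du + (6*v) dv
  For the y component: f_2(F) = 3*v*(-3*u + 5*v); d F_2 = (3*v) du + (3*u - 10*v) dv
  For the z component: f_3(F) = 2*u^2 + 9*v^2 + 4; d F_3 = (-4*u) du + (0) dv
Combining and collecting du, dv coefficients:
  coeff of du: -8*u^3 - 63*u*v^2 - 16*u + 45*v^3
  coeff of dv: 3*v*(-9*u^2 + 45*u*v - 44*v^2)
F^* omega = (-8*u^3 - 63*u*v^2 - 16*u + 45*v^3) du + (3*v*(-9*u^2 + 45*u*v - 44*v^2)) dv.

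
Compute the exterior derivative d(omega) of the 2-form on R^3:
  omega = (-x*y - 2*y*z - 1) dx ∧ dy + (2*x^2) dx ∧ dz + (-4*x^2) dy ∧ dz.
d(omega) = (-8*x - 2*y) dx ∧ dy ∧ dz

For a 2-form omega = sum_{i<j} g_{ij} dx_i ∧ dx_j, the exterior derivative is
  d(omega) = sum_{i<j} d(g_{ij}) ∧ dx_i ∧ dx_j = sum_{i<j, k} (∂g_{ij}/∂x_k) dx_k ∧ dx_i ∧ dx_j.
Expand each term, using dx_k ∧ dx_i ∧ dx_j = sgn(permutation) dx_{(a)} ∧ dx_{(b)} ∧ dx_{(c)} with (a < b < c) sorted:
  d(-x*y - 2*y*z - 1) includes (∂/∂z)(-x*y - 2*y*z - 1) dz = (-2*y) dz, which multiplied by dx ∧ dy gives (-2*y) dx ∧ dy ∧ dz
  d(-4*x^2) includes (∂/∂x)(-4*x^2) dx = (-8*x) dx, which multiplied by dy ∧ dz gives (-8*x) dx ∧ dy ∧ dz
Collecting like 3-forms: d(omega) = (-8*x - 2*y) dx ∧ dy ∧ dz.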